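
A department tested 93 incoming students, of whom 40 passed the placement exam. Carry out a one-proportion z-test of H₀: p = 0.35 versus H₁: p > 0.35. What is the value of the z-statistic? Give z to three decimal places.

With x = 40 successes in n = 93, p̂ = 0.43011.
Null standard error: √(0.35·0.65/93) = √0.002446237 = 0.049459.
z = (0.43011 − 0.35)/0.049459 = 0.08011/0.049459 = 1.620.

z = 1.620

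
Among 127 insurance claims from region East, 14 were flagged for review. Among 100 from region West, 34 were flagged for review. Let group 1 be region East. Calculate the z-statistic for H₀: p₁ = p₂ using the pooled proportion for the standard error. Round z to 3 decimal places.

z = -4.209

Sample proportions: p̂₁ = 14/127 = 0.11024 and p̂₂ = 34/100 = 0.34000.
Pooled p̂ = (14+34)/(127+100) = 48/227 = 0.21145.
SE = √[p̂(1−p̂)(1/n₁+1/n₂)] = √[0.21145·0.78855·(1/127+1/100)] ≈ 0.054592.
z = (p̂₁ − p̂₂)/SE = (0.11024 − 0.34000)/0.054592 = -0.22976/0.054592 = -4.209.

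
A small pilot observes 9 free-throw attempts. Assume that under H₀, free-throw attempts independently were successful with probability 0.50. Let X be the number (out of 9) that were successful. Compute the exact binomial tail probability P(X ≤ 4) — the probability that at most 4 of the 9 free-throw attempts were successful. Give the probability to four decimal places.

X is binomial with n = 9 and p = 0.50.
P(X ≤ 4) = Σ_{j=0}^{4} C(9,j)·0.50^j·0.50^{9−j}.
= 0.001953 + 0.017578 + 0.070312 + 0.164062 + 0.246094 = 0.5000.

P = 0.5000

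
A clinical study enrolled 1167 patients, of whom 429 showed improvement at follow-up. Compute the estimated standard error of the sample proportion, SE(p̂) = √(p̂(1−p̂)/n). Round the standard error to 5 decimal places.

SE = 0.01411

With x = 429 successes in n = 1167, p̂ = 0.36761.
p̂(1−p̂) = 0.232473.
SE = √(0.232473/1167) = 0.01411.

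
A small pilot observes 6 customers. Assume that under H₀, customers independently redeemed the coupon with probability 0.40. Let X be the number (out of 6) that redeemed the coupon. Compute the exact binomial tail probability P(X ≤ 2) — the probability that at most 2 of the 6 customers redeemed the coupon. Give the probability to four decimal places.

X ~ Binomial(n=6, p=0.40).
P(X ≤ 2) = C(6,0)·0.40^0·0.60^6 + C(6,1)·0.40^1·0.60^5 + C(6,2)·0.40^2·0.60^4.
= 0.046656 + 0.186624 + 0.311040 = 0.5443.

P = 0.5443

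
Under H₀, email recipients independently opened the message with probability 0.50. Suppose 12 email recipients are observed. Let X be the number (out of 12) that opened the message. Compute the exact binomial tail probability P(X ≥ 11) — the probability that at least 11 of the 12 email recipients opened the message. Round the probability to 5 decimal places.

P = 0.00317

X ~ Binomial(n=12, p=0.50).
P(X ≥ 11) = C(12,11)·0.50^11·0.50^1 + C(12,12)·0.50^12·0.50^0.
= 0.002930 + 0.000244 = 0.00317.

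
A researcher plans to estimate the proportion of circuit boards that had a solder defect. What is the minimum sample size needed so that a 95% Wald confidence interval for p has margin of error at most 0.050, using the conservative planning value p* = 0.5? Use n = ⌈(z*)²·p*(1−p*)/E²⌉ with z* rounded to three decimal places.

The 95% critical value is z* = 1.960.
p*(1−p*) = 0.2500.
(z*)²·p*(1−p*)/E² = 3.841600·0.2500/0.002500 = 384.160.
Rounding up, n = 385.

n = 385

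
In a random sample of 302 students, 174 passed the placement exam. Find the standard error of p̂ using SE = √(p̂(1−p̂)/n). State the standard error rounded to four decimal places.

p̂ = 174/302 = 0.57616.
p̂(1−p̂) = 0.244200.
Dividing by n and taking the root: √0.000808609 = 0.0284.

SE = 0.0284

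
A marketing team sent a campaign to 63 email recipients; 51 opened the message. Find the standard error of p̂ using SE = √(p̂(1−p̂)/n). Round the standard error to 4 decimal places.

p̂ = 51/63 = 0.80952.
p̂(1−p̂) = 0.154197.
SE = √(0.154197/63) = √0.002447571 = 0.0495.

SE = 0.0495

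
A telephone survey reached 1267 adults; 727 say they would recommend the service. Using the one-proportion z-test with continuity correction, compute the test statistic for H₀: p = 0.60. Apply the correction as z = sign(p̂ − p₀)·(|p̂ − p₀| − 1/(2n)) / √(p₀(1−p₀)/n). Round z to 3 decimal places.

z = -1.875

p̂ = 727/1267 = 0.57380. p̂ − p₀ = -0.026204.
Continuity correction 1/(2n) = 1/2534 = 0.000395.
Corrected numerator: |-0.026204| − 0.000395 = 0.025809.
Under H₀, SE = √(p₀(1−p₀)/n) = √(0.60·0.40/1267) = √0.000189424 = 0.013763.
z = −0.025809/0.013763 = -1.875.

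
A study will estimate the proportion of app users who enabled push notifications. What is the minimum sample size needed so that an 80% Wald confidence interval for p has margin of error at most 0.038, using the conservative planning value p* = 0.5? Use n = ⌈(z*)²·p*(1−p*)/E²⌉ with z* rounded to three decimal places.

n = 285

For 80% confidence, z* = 1.282.
p*(1−p*) = 0.2500.
Required n before rounding: 1.643524 × 0.2500 / 0.038² = 284.544.
⌈284.544⌉ = 285.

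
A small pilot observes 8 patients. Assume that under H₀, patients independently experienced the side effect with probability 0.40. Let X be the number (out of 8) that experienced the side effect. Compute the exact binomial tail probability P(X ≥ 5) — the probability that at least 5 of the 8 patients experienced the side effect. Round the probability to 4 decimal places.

P = 0.1737

X ~ Binomial(n=8, p=0.40).
P(X ≥ 5) = C(8,5)·0.40^5·0.60^3 + C(8,6)·0.40^6·0.60^2 + C(8,7)·0.40^7·0.60^1 + C(8,8)·0.40^8·0.60^0.
= 0.123863 + 0.041288 + 0.007864 + 0.000655 = 0.1737.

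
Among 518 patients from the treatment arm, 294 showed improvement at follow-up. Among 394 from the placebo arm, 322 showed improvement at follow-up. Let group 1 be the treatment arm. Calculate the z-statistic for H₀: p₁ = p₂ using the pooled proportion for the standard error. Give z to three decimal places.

Sample proportions: p̂₁ = 294/518 = 0.56757 and p̂₂ = 322/394 = 0.81726.
Pooled p̂ = (294+322)/(518+394) = 616/912 = 0.67544.
SE = √[p̂(1−p̂)(1/n₁+1/n₂)] = √[0.67544·0.32456·(1/518+1/394)] ≈ 0.031299.
z = (p̂₁ − p̂₂)/SE = (0.56757 − 0.81726)/0.031299 = -0.24969/0.031299 = -7.978.

z = -7.978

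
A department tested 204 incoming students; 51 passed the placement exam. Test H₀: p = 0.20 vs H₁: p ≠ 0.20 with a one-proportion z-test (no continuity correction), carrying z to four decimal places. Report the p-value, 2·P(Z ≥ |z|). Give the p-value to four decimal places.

p-value = 0.0742

Sample proportion p̂ = 51/204 = 0.25000.
SE₀ = √(0.20·0.80/204) = 0.028006.
z = (p̂ − p₀)/SE = (51/204 − 0.20)/0.028006 ≈ 1.7854.
p-value = 2·P(Z ≥ |z|) with z = 1.7854 → 0.0742.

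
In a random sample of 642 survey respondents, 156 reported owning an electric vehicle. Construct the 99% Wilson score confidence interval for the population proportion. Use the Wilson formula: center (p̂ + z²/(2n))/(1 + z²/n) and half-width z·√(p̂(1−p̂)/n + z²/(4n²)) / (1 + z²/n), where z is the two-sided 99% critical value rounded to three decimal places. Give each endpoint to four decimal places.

Here p̂ = 156/642 = 0.24299 and z = 2.576 (z² = 6.635776).
1 + z²/n = 1.010336.
Adjusted center: (0.24299 + z²/(2n))/1.010336 = 0.24562.
Radicand: p̂(1−p̂)/n + z²/(4n²) = 0.000286521 + 0.000004025 = 0.000290546.
Half-width = z·√(radicand)/denom = 2.576·0.017045/1.010336 = 0.04346.
So the interval runs from 0.2022 to 0.2891.

(0.2022, 0.2891)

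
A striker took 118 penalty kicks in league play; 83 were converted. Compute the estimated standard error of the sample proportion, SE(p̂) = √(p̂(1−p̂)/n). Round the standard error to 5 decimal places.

p̂ = 83/118 = 0.70339.
p̂(1−p̂) = 0.70339·0.29661 = 0.208633.
SE = √(0.208633/118) = √0.001768076 = 0.04205.

SE = 0.04205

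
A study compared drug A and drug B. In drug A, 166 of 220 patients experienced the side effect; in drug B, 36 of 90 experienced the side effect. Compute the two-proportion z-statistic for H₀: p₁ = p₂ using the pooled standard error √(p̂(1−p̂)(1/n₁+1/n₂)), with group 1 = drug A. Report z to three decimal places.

z = 5.947

Sample proportions: p̂₁ = 166/220 = 0.75455 and p̂₂ = 36/90 = 0.40000.
Pooled p̂ = (166+36)/(220+90) = 202/310 = 0.65161.
SE = √[p̂(1−p̂)(1/n₁+1/n₂)] = √[0.65161·0.34839·(1/220+1/90)] ≈ 0.059618.
z = 0.35455/0.059618 = 5.947.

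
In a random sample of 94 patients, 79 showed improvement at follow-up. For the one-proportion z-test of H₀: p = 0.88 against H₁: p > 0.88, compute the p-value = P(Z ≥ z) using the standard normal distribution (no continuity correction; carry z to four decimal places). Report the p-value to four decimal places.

The sample proportion is 79/94 = 0.84043.
SE₀ = √(0.88·0.12/94) = 0.033517.
Test statistic (full precision, shown to 4 dp): z = (79/94 − 0.88)/SE₀ ≈ -1.1807.
p-value = P(Z ≥ z) with z = -1.1807 → 0.8811.

p-value = 0.8811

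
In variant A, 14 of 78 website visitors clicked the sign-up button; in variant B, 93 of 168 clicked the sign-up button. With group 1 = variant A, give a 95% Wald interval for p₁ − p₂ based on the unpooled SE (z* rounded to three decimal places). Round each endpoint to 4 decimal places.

p̂₁ = 0.17949, p̂₂ = 0.55357, so the observed difference is -0.37408.
SE = √(0.001888097 + 0.001471013) = √0.003359110 = 0.057958.
z* = 1.960 at the 95% level. Margin = 1.960·0.057958 = 0.11360.
Interval: -0.37408 ± 0.11360 → (-0.4877, -0.2605).

(-0.4877, -0.2605)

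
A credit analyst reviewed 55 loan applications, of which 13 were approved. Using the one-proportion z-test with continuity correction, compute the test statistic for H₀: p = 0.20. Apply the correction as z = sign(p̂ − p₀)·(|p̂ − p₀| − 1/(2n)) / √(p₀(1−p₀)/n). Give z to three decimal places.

z = 0.506

Sample proportion p̂ = 13/55 = 0.23636. p̂ − p₀ = 0.036364.
1/(2n) = 0.009091.
Corrected numerator: |0.036364| − 0.009091 = 0.027273.
Null standard error: √(0.20·0.80/55) = √0.002909091 = 0.053936.
z = (+)0.027273/0.053936 = 0.506.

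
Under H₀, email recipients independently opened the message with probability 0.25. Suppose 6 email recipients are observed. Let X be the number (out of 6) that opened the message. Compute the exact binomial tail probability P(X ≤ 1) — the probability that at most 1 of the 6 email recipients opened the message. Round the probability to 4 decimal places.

P = 0.5339

X is binomial with n = 6 and p = 0.25.
P(X ≤ 1) = C(6,0)·0.25^0·0.75^6 + C(6,1)·0.25^1·0.75^5.
= 0.177979 + 0.355957 = 0.5339.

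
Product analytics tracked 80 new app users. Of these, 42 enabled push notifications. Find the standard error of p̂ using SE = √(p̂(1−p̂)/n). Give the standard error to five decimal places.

SE = 0.05583

p̂ = 42/80 = 0.52500.
p̂(1−p̂) = 0.52500·0.47500 = 0.249375.
SE = √(0.249375/80) = √0.003117188 = 0.05583.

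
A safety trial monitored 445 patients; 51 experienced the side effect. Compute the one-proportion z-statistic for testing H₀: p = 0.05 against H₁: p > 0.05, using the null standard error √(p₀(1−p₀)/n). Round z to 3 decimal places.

z = 6.253

The sample proportion is 51/445 = 0.11461.
SE₀ = √(0.05·0.95/445) = 0.010332.
Test statistic: z = 0.06461/0.010332 = 6.253.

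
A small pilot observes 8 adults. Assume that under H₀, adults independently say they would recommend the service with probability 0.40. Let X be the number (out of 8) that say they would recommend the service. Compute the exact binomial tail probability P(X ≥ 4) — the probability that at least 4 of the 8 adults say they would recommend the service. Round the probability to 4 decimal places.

X is binomial with n = 8 and p = 0.40.
P(X ≥ 4) = Σ_{j=4}^{8} C(8,j)·0.40^j·0.60^{8−j}.
= 0.232243 + 0.123863 + 0.041288 + 0.007864 + 0.000655 = 0.4059.

P = 0.4059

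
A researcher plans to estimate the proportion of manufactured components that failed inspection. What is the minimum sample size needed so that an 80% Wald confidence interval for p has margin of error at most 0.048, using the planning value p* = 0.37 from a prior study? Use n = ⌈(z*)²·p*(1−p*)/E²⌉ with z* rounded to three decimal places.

z* = 1.282 at the 80% level.
p*(1−p*) = 0.2331.
Required n before rounding: 1.643524 × 0.2331 / 0.048² = 166.278.
⌈166.278⌉ = 167.

n = 167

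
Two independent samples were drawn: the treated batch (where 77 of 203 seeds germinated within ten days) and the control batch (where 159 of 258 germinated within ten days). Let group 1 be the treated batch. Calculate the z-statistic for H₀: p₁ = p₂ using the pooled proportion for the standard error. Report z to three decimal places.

Sample proportions: p̂₁ = 77/203 = 0.37931 and p̂₂ = 159/258 = 0.61628.
Pooled p̂ = (77+159)/(203+258) = 236/461 = 0.51193.
Pooled SE = √[0.2498577·0.00880208] ≈ 0.046896.
z = -0.23697/0.046896 = -5.053.

z = -5.053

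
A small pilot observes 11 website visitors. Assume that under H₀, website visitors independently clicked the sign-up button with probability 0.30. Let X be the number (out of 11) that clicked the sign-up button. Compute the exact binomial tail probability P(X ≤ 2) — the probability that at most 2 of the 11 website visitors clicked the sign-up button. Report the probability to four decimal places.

P = 0.3127

X is binomial with n = 11 and p = 0.30.
P(X ≤ 2) = C(11,0)·0.30^0·0.70^11 + C(11,1)·0.30^1·0.70^10 + C(11,2)·0.30^2·0.70^9.
= 0.019773 + 0.093217 + 0.199750 = 0.3127.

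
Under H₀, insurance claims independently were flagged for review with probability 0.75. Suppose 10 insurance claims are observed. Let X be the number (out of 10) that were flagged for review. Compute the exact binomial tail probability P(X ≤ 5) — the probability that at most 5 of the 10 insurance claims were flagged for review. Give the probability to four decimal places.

X ~ Binomial(n=10, p=0.75).
P(X ≤ 5) = Σ_{j=0}^{5} C(10,j)·0.75^j·0.25^{10−j}.
= 0.000001 + 0.000029 + 0.000386 + 0.003090 + 0.016222 + 0.058399 = 0.0781.

P = 0.0781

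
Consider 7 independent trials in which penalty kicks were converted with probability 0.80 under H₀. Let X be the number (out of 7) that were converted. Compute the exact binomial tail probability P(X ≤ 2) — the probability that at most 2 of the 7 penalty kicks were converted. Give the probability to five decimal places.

P = 0.00467

X is binomial with n = 7 and p = 0.80.
P(X ≤ 2) = C(7,0)·0.80^0·0.20^7 + C(7,1)·0.80^1·0.20^6 + C(7,2)·0.80^2·0.20^5.
= 0.000013 + 0.000358 + 0.004301 = 0.00467.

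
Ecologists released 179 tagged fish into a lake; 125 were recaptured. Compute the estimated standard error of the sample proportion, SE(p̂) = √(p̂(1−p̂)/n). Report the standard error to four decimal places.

SE = 0.0343

p̂ = 125/179 = 0.69832.
p̂(1−p̂) = 0.69832·0.30168 = 0.210669.
SE = √(0.210669/179) = 0.0343.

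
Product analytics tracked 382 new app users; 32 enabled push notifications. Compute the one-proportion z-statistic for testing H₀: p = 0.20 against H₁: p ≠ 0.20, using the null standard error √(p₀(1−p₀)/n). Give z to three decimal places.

z = -5.679

Sample proportion p̂ = 32/382 = 0.08377.
Null standard error: √(0.20·0.80/382) = √0.000418848 = 0.020466.
z = (p̂ − p₀)/SE = (0.08377 − 0.20)/0.020466 = -5.679.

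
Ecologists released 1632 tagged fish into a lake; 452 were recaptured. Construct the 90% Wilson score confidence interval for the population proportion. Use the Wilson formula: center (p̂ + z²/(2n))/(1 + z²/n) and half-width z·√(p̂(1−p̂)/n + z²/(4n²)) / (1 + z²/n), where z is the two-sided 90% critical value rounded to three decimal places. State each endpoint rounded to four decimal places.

(0.2591, 0.2955)

Here p̂ = 452/1632 = 0.27696 and z = 1.645 (z² = 2.706025).
1 + z²/n = 1.001658.
Center = (0.27696 + 0.000829)/1.001658 = 0.27733.
Radicand: p̂(1−p̂)/n + z²/(4n²) = 0.000122704 + 0.000000254 = 0.000122958.
Half-width = z·√(radicand)/denom = 1.645·0.011089/1.001658 = 0.01821.
So the interval runs from 0.2591 to 0.2955.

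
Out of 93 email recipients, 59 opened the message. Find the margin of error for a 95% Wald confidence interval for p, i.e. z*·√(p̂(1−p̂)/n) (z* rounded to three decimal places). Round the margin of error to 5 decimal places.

ME = 0.09788

Sample proportion p̂ = 59/93 = 0.63441.
Standard error of p̂: √(0.231934/93) = √0.002493918 = 0.049939.
For 95% confidence, z* = 1.960.
Margin of error = z*·SE = 1.960 × 0.049939 = 0.09788.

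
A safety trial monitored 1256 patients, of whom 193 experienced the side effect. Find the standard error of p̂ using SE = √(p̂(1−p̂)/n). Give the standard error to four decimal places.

SE = 0.0102

With x = 193 successes in n = 1256, p̂ = 0.15366.
p̂(1−p̂) = 0.15366·0.84634 = 0.130049.
SE = √(0.130049/1256) = 0.0102.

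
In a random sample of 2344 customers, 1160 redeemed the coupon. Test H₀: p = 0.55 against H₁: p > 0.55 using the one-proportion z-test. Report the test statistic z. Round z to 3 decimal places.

The sample proportion is 1160/2344 = 0.49488.
SE₀ = √(0.55·0.45/2344) = 0.010276.
Test statistic: z = -0.05512/0.010276 = -5.364.

z = -5.364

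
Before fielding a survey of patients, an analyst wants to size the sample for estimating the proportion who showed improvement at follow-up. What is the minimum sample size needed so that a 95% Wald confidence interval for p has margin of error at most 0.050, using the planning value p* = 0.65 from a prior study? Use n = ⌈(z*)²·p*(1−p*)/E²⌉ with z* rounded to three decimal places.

z* = 1.960 at the 95% level.
p*(1−p*) = 0.2275.
Required n before rounding: 3.841600 × 0.2275 / 0.050² = 349.586.
Rounding up, n = 350.

n = 350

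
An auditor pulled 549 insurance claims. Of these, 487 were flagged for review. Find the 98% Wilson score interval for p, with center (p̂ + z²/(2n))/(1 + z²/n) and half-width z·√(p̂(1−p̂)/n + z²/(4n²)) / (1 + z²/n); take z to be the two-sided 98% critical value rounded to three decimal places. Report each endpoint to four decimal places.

(0.8518, 0.9148)

p̂ = 487/549 = 0.88707; z = 2.326, so z² = 5.410276.
Denominator 1 + z²/n = 1 + 5.410276/549 = 1.009855.
Center = (0.88707 + 0.004927)/1.009855 = 0.88329.
Radicand: p̂(1−p̂)/n + z²/(4n²) = 0.000182475 + 0.000004488 = 0.000186963.
Half-width = 2.326·√0.000186963/1.009855 = 0.03149.
So the interval runs from 0.8518 to 0.9148.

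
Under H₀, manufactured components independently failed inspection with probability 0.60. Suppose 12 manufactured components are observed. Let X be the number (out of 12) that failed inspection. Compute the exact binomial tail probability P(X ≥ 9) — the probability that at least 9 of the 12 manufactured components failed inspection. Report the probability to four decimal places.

X ~ Binomial(n=12, p=0.60).
P(X ≥ 9) = C(12,9)·0.60^9·0.40^3 + C(12,10)·0.60^10·0.40^2 + C(12,11)·0.60^11·0.40^1 + C(12,12)·0.60^12·0.40^0.
= 0.141894 + 0.063852 + 0.017414 + 0.002177 = 0.2253.

P = 0.2253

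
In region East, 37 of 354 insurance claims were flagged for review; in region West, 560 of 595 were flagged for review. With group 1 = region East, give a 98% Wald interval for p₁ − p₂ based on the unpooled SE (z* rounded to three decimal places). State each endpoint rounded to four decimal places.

(-0.8806, -0.7927)

p̂₁ = 37/354 = 0.10452, p̂₂ = 560/595 = 0.94118; p̂₁ − p̂₂ = -0.83666.
SE = √(0.000264394 + 0.000093048) = √0.000357442 = 0.018906.
The 98% critical value is z* = 2.326. Margin of error = 0.04398.
Interval: -0.83666 ± 0.04398 → (-0.8806, -0.7927).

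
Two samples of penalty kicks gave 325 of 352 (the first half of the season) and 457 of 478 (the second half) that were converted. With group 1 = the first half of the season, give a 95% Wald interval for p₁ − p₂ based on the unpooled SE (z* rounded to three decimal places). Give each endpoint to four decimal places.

p̂₁ = 325/352 = 0.92330, p̂₂ = 457/478 = 0.95607; p̂₁ − p̂₂ = -0.03277.
Unpooled SE = √(p̂₁(1−p̂₁)/n₁ + p̂₂(1−p̂₂)/n₂) = √(0.000201196 + 0.000087872) = 0.017002.
The 95% critical value is z* = 1.960. Margin = 1.960·0.017002 = 0.03332.
CI: -0.03277 ± 0.03332 = (-0.0661, 0.0006).

(-0.0661, 0.0006)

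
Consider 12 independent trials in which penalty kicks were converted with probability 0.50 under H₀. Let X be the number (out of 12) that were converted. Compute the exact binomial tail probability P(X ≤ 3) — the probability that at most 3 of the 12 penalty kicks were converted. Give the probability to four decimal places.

X ~ Binomial(n=12, p=0.50).
P(X ≤ 3) = C(12,0)·0.50^0·0.50^12 + C(12,1)·0.50^1·0.50^11 + C(12,2)·0.50^2·0.50^10 + C(12,3)·0.50^3·0.50^9.
= 0.000244 + 0.002930 + 0.016113 + 0.053711 = 0.0730.

P = 0.0730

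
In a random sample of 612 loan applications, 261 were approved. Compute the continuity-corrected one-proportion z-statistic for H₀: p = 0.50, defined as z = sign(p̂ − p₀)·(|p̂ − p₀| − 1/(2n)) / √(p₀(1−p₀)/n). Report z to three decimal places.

The sample proportion is 261/612 = 0.42647. p̂ − p₀ = -0.073529.
Continuity correction 1/(2n) = 1/1224 = 0.000817.
Corrected numerator: |-0.073529| − 0.000817 = 0.072712.
Null standard error: √(0.50·0.50/612) = √0.000408497 = 0.020211.
z = (−)0.072712/0.020211 = -3.598.

z = -3.598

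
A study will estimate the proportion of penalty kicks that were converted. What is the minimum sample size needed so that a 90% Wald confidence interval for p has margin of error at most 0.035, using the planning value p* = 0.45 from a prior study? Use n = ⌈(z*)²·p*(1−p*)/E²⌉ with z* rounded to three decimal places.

n = 547

For 90% confidence, z* = 1.645.
p*(1−p*) = 0.45·0.55 = 0.2475.
(z*)²·p*(1−p*)/E² = 2.706025·0.2475/0.001225 = 546.727.
⌈546.727⌉ = 547.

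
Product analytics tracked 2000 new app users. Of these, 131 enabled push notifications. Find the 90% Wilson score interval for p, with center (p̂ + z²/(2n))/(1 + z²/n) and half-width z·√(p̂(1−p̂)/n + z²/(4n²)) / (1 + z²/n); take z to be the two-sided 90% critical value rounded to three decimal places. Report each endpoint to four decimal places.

p̂ = 131/2000 = 0.06550; z = 1.645, so z² = 2.706025.
Denominator 1 + z²/n = 1 + 2.706025/2000 = 1.001353.
Adjusted center: (0.06550 + z²/(2n))/1.001353 = 0.06609.
Radicand: p̂(1−p̂)/n + z²/(4n²) = 0.000030605 + 0.000000169 = 0.000030774.
Half-width = z·√(radicand)/denom = 1.645·0.005547/1.001353 = 0.00911.
Interval: 0.06609 ± 0.00911 → (0.0570, 0.0752).

(0.0570, 0.0752)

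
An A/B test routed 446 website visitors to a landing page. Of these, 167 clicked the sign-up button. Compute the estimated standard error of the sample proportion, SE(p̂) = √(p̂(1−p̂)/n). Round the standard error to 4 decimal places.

SE = 0.0229

The sample proportion is 167/446 = 0.37444.
p̂(1−p̂) = 0.37444·0.62556 = 0.234235.
SE = √(0.234235/446) = √0.000525191 = 0.0229.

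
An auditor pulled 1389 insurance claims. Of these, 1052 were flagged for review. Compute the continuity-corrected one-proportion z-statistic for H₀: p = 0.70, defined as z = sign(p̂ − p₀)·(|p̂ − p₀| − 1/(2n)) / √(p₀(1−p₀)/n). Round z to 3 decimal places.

With x = 1052 successes in n = 1389, p̂ = 0.75738. p̂ − p₀ = 0.057379.
Continuity correction 1/(2n) = 1/2778 = 0.000360.
Corrected numerator: |0.057379| − 0.000360 = 0.057019.
Null standard error: √(0.70·0.30/1389) = √0.000151188 = 0.012296.
z = (+)0.057019/0.012296 = 4.637.

z = 4.637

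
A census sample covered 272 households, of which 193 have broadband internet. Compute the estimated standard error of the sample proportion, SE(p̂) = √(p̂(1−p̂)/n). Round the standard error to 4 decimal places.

SE = 0.0275

With x = 193 successes in n = 272, p̂ = 0.70956.
p̂(1−p̂) = 0.70956·0.29044 = 0.206085.
SE = √(0.206085/272) = 0.0275.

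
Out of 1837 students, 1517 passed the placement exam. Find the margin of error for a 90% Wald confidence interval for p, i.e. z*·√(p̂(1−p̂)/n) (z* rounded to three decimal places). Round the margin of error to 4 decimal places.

p̂ = 1517/1837 = 0.82580.
SE(p̂) = √(0.82580·0.17420/1837) = 0.008849.
The 90% critical value is z* = 1.645.
So ME = 0.0146.

ME = 0.0146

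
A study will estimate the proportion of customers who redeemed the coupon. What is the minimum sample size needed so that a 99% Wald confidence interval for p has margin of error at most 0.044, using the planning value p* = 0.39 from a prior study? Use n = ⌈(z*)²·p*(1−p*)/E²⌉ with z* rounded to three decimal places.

n = 816

The 99% critical value is z* = 2.576.
p*(1−p*) = 0.39·0.61 = 0.2379.
(z*)²·p*(1−p*)/E² = 6.635776·0.2379/0.001936 = 815.419.
⌈815.419⌉ = 816.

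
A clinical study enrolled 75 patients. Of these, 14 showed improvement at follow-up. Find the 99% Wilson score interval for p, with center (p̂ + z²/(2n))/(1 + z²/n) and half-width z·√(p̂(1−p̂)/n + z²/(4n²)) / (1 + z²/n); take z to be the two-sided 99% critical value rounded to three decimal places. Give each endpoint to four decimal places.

Here p̂ = 14/75 = 0.18667 and z = 2.576 (z² = 6.635776).
1 + z²/n = 1.088477.
Adjusted center: (0.18667 + z²/(2n))/1.088477 = 0.21214.
Radicand: p̂(1−p̂)/n + z²/(4n²) = 0.002024296 + 0.000294923 = 0.002319219.
Half-width = 2.576·√0.002319219/1.088477 = 0.11397.
So the interval runs from 0.0982 to 0.3261.

(0.0982, 0.3261)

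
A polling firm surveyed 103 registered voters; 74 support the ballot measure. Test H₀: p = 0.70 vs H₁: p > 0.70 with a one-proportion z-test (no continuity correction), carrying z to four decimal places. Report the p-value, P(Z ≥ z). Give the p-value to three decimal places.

p-value = 0.341

p̂ = 74/103 = 0.71845.
Null standard error: √(0.70·0.30/103) = √0.002038835 = 0.045153.
z = (p̂ − p₀)/SE = (74/103 − 0.70)/0.045153 ≈ 0.4085.
From the standard normal, P(Z ≥ z) = 0.341.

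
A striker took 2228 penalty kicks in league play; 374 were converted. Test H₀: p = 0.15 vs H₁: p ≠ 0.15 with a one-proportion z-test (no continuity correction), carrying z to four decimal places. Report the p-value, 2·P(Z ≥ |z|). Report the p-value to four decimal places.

With x = 374 successes in n = 2228, p̂ = 0.16786.
Under H₀, SE = √(p₀(1−p₀)/n) = √(0.15·0.85/2228) = √0.000057226 = 0.007565.
Test statistic (full precision, shown to 4 dp): z = (374/2228 − 0.15)/SE₀ ≈ 2.3614.
p-value = 2·P(Z ≥ |z|) with z = 2.3614 → 0.0182.

p-value = 0.0182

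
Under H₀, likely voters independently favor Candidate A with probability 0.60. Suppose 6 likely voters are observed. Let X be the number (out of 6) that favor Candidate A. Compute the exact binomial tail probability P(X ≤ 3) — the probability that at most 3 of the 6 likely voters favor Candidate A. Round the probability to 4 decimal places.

P = 0.4557

X ~ Binomial(n=6, p=0.60).
P(X ≤ 3) = C(6,0)·0.60^0·0.40^6 + C(6,1)·0.60^1·0.40^5 + C(6,2)·0.60^2·0.40^4 + C(6,3)·0.60^3·0.40^3.
= 0.004096 + 0.036864 + 0.138240 + 0.276480 = 0.4557.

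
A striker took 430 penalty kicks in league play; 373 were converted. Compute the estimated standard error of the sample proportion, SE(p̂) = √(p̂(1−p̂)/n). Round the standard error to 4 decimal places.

SE = 0.0164

Sample proportion p̂ = 373/430 = 0.86744.
p̂(1−p̂) = 0.86744·0.13256 = 0.114988.
Dividing by n and taking the root: √0.000267414 = 0.0164.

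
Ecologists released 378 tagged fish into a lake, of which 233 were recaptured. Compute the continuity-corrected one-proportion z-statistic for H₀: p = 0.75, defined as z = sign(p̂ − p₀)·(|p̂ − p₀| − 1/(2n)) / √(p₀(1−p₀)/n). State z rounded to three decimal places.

With x = 233 successes in n = 378, p̂ = 0.61640. p̂ − p₀ = -0.133598.
Continuity correction 1/(2n) = 1/756 = 0.001323.
Corrected numerator: |-0.133598| − 0.001323 = 0.132275.
Null standard error: √(0.75·0.25/378) = √0.000496032 = 0.022272.
z = −0.132275/0.022272 = -5.939.

z = -5.939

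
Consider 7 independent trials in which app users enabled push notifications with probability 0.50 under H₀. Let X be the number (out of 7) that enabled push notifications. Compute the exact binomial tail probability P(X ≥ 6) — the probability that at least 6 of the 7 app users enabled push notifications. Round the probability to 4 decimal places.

P = 0.0625

X ~ Binomial(n=7, p=0.50).
P(X ≥ 6) = C(7,6)·0.50^6·0.50^1 + C(7,7)·0.50^7·0.50^0.
= 0.054688 + 0.007812 = 0.0625.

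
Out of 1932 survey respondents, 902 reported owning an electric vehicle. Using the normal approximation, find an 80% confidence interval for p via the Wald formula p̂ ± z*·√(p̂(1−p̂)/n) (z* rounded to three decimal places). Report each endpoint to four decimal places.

Sample proportion p̂ = 902/1932 = 0.46687.
SE(p̂) = √(0.46687·0.53313/1932) = 0.011350.
z* = 1.282 at the 80% level.
Margin = 1.282·0.011350 = 0.01455.
CI: 0.46687 ± 0.01455 = (0.4523, 0.4814).

(0.4523, 0.4814)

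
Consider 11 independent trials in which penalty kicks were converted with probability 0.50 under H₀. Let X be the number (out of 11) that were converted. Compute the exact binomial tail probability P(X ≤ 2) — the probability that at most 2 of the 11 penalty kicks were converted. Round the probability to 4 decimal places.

P = 0.0327

X is binomial with n = 11 and p = 0.50.
P(X ≤ 2) = C(11,0)·0.50^0·0.50^11 + C(11,1)·0.50^1·0.50^10 + C(11,2)·0.50^2·0.50^9.
= 0.000488 + 0.005371 + 0.026855 = 0.0327.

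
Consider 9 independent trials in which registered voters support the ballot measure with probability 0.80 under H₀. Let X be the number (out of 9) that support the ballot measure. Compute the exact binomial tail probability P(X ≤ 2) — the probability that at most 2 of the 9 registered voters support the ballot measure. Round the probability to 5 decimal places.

P = 0.00031

X is binomial with n = 9 and p = 0.80.
P(X ≤ 2) = C(9,0)·0.80^0·0.20^9 + C(9,1)·0.80^1·0.20^8 + C(9,2)·0.80^2·0.20^7.
= 0.000001 + 0.000018 + 0.000295 = 0.00031.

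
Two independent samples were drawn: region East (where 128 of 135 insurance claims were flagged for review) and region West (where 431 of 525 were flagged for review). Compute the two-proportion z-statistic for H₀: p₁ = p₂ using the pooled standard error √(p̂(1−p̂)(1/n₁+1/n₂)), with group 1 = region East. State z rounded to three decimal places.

Sample proportions: p̂₁ = 128/135 = 0.94815 and p̂₂ = 431/525 = 0.82095.
Pooled p̂ = (128+431)/(135+525) = 559/660 = 0.84697.
Pooled SE = √[0.1296120·0.00931217] ≈ 0.034741.
z = (p̂₁ − p̂₂)/SE = (0.94815 − 0.82095)/0.034741 = 0.12720/0.034741 = 3.661.

z = 3.661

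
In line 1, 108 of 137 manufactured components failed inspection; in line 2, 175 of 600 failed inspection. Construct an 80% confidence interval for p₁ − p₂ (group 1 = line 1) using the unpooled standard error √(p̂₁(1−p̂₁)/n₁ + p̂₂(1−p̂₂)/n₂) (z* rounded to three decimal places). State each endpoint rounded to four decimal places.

p̂₁ = 0.78832, p̂₂ = 0.29167, so the observed difference is 0.49665.
Unpooled SE = √(p̂₁(1−p̂₁)/n₁ + p̂₂(1−p̂₂)/n₂) = √(0.001218036 + 0.000344329) = 0.039527.
For 80% confidence, z* = 1.282. Margin of error = 0.05067.
Interval: 0.49665 ± 0.05067 → (0.4460, 0.5473).

(0.4460, 0.5473)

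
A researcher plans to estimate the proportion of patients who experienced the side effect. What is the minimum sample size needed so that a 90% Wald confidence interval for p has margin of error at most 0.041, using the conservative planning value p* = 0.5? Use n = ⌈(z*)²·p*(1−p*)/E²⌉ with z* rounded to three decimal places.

z* = 1.645 at the 90% level.
p*(1−p*) = 0.2500.
(z*)²·p*(1−p*)/E² = 2.706025·0.2500/0.001681 = 402.443.
Rounding up, n = 403.

n = 403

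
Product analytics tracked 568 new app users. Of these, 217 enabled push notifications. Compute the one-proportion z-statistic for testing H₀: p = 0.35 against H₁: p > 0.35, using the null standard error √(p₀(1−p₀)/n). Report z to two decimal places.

z = 1.60

With x = 217 successes in n = 568, p̂ = 0.38204.
Null standard error: √(0.35·0.65/568) = √0.000400528 = 0.020013.
z = (0.38204 − 0.35)/0.020013 = 0.03204/0.020013 = 1.60.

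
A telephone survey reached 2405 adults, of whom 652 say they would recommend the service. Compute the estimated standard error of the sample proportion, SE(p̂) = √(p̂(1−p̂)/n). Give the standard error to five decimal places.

With x = 652 successes in n = 2405, p̂ = 0.27110.
p̂(1−p̂) = 0.27110·0.72890 = 0.197605.
SE = √(0.197605/2405) = √0.000082164 = 0.00906.

SE = 0.00906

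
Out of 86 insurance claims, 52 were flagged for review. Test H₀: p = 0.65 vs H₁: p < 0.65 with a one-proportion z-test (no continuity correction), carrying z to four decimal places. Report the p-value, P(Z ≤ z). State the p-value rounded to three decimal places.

p̂ = 52/86 = 0.60465.
Under H₀, SE = √(p₀(1−p₀)/n) = √(0.65·0.35/86) = √0.002645349 = 0.051433.
z = (p̂ − p₀)/SE = (52/86 − 0.65)/0.051433 ≈ -0.8817.
From the standard normal, P(Z ≤ z) = 0.189.

p-value = 0.189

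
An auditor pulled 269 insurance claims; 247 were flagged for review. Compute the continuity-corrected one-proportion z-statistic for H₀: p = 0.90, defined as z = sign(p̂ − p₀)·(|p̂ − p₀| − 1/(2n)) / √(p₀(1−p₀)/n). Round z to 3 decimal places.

Sample proportion p̂ = 247/269 = 0.91822. p̂ − p₀ = 0.018216.
1/(2n) = 0.001859.
Corrected numerator: |0.018216| − 0.001859 = 0.016357.
SE₀ = √(0.90·0.10/269) = 0.018291.
z = (+)0.016357/0.018291 = 0.894.

z = 0.894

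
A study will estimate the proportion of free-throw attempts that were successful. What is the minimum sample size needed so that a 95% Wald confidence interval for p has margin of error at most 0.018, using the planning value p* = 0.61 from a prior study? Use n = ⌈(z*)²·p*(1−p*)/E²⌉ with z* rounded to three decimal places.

n = 2821

The 95% critical value is z* = 1.960.
p*(1−p*) = 0.61·0.39 = 0.2379.
(z*)²·p*(1−p*)/E² = 3.841600·0.2379/0.000324 = 2820.730.
Rounding up, n = 2821.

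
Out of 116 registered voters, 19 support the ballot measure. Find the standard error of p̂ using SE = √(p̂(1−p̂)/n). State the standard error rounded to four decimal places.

p̂ = 19/116 = 0.16379.
p̂(1−p̂) = 0.136963.
SE = √(0.136963/116) = 0.0344.

SE = 0.0344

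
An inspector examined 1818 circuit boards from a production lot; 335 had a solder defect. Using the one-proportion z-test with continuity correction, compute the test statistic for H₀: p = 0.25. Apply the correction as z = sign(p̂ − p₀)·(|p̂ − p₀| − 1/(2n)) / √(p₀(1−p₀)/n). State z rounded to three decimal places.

Sample proportion p̂ = 335/1818 = 0.18427. p̂ − p₀ = -0.065732.
Continuity correction 1/(2n) = 1/3636 = 0.000275.
Corrected numerator: |-0.065732| − 0.000275 = 0.065457.
Under H₀, SE = √(p₀(1−p₀)/n) = √(0.25·0.75/1818) = √0.000103135 = 0.010156.
z = (−)0.065457/0.010156 = -6.445.

z = -6.445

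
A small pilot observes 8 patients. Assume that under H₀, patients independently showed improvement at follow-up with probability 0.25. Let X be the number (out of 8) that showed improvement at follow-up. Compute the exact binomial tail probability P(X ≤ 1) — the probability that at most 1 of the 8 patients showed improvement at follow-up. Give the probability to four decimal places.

X ~ Binomial(n=8, p=0.25).
P(X ≤ 1) = C(8,0)·0.25^0·0.75^8 + C(8,1)·0.25^1·0.75^7.
= 0.100113 + 0.266968 = 0.3671.

P = 0.3671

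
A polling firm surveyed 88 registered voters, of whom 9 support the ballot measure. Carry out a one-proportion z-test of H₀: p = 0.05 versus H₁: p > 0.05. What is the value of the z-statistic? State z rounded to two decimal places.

With x = 9 successes in n = 88, p̂ = 0.10227.
Under H₀, SE = √(p₀(1−p₀)/n) = √(0.05·0.95/88) = √0.000539773 = 0.023233.
z = (0.10227 − 0.05)/0.023233 = 0.05227/0.023233 = 2.25.

z = 2.25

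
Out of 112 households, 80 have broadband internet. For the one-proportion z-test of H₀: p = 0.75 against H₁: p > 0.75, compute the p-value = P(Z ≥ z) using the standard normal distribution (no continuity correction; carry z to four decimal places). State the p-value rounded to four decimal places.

With x = 80 successes in n = 112, p̂ = 0.71429.
SE₀ = √(0.75·0.25/112) = 0.040916.
Test statistic (full precision, shown to 4 dp): z = (80/112 − 0.75)/SE₀ ≈ -0.8729.
p-value = P(Z ≥ z) with z = -0.8729 → 0.8086.

p-value = 0.8086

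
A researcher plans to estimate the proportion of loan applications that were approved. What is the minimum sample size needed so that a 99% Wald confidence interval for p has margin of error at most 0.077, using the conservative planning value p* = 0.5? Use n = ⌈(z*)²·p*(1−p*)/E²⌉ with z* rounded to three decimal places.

n = 280

The 99% critical value is z* = 2.576.
p*(1−p*) = 0.50·0.50 = 0.2500.
(z*)²·p*(1−p*)/E² = 6.635776·0.2500/0.005929 = 279.802.
Rounding up, n = 280.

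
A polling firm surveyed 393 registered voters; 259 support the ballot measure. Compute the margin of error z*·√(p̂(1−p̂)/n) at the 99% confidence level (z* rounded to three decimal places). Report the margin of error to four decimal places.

ME = 0.0616

With x = 259 successes in n = 393, p̂ = 0.65903.
Standard error of p̂: √(0.224708/393) = √0.000571777 = 0.023912.
For 99% confidence, z* = 2.576.
ME = 2.576·0.023912 = 0.0616.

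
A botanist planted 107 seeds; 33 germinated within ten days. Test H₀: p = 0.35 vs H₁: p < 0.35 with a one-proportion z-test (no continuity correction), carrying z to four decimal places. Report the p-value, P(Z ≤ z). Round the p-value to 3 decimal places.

p̂ = 33/107 = 0.30841.
Null standard error: √(0.35·0.65/107) = √0.002126168 = 0.046110.
z = (p̂ − p₀)/SE = (33/107 − 0.35)/0.046110 ≈ -0.9019.
p-value = P(Z ≤ z) with z = -0.9019 → 0.184.

p-value = 0.184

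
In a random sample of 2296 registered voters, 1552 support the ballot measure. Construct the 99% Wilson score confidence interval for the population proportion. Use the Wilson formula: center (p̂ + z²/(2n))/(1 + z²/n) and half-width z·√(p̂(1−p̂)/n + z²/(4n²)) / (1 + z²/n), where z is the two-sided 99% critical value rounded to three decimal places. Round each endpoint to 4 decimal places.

(0.6503, 0.7006)

Here p̂ = 1552/2296 = 0.67596 and z = 2.576 (z² = 6.635776).
Denominator 1 + z²/n = 1 + 6.635776/2296 = 1.002890.
Adjusted center: (0.67596 + z²/(2n))/1.002890 = 0.67545.
Radicand: p̂(1−p̂)/n + z²/(4n²) = 0.000095400 + 0.000000315 = 0.000095715.
Half-width = 2.576·√0.000095715/1.002890 = 0.02513.
Interval: 0.67545 ± 0.02513 → (0.6503, 0.7006).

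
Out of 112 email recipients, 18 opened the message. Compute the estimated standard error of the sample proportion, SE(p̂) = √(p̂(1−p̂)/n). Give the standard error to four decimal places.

With x = 18 successes in n = 112, p̂ = 0.16071.
p̂(1−p̂) = 0.134882.
SE = √(0.134882/112) = 0.0347.

SE = 0.0347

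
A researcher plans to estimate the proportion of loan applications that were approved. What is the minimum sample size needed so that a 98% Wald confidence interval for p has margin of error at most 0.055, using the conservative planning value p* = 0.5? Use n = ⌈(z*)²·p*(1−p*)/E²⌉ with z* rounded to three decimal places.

n = 448

z* = 2.326 at the 98% level.
p*(1−p*) = 0.50·0.50 = 0.2500.
(z*)²·p*(1−p*)/E² = 5.410276·0.2500/0.003025 = 447.130.
Rounding up, n = 448.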